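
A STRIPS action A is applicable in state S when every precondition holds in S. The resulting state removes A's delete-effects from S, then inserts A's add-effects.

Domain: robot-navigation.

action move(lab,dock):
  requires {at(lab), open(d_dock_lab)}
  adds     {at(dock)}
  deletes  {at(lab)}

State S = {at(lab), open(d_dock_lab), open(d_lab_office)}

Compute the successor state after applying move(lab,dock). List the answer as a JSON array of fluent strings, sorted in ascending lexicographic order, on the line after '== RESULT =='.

Progress:
  pre ⊆ S: {at(lab), open(d_dock_lab)} ⊆ S  — applicable
  S \ del = {open(d_dock_lab), open(d_lab_office)}
  ∪ add   = {at(dock), open(d_dock_lab), open(d_lab_office)}

== RESULT ==
["at(dock)", "open(d_dock_lab)", "open(d_lab_office)"]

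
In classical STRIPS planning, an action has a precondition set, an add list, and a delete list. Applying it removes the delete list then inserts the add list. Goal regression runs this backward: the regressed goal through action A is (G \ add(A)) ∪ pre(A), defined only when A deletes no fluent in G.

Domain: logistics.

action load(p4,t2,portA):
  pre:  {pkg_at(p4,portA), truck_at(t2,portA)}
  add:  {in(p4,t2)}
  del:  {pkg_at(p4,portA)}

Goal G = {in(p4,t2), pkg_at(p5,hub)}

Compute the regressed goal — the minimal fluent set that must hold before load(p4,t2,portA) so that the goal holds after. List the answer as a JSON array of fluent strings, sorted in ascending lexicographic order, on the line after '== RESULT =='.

Compute (G \ add) ∪ pre:
  G ∩ del = {}  (empty — regression defined)
  G \ add = {in(p4,t2), pkg_at(p5,hub)} \ {in(p4,t2)} = {pkg_at(p5,hub)}
  ∪ pre   = {pkg_at(p5,hub)} ∪ {pkg_at(p4,portA), truck_at(t2,portA)}
          = {pkg_at(p4,portA), pkg_at(p5,hub), truck_at(t2,portA)}

== RESULT ==
["pkg_at(p4,portA)", "pkg_at(p5,hub)", "truck_at(t2,portA)"]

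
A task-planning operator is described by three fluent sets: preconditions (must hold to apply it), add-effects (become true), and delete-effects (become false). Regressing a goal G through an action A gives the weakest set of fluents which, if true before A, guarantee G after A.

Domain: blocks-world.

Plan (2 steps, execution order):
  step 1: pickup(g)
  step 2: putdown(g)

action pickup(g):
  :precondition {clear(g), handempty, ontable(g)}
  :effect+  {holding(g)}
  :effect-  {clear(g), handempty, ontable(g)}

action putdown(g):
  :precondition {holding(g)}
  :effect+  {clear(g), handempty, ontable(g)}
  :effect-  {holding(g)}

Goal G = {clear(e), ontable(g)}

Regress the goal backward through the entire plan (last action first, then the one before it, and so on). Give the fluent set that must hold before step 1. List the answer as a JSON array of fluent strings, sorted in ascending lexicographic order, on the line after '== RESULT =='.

Regress step by step:
  through step 2 (putdown(g)): drop {ontable(g)}, keep {clear(e)}, require {holding(g)}
    → {clear(e), holding(g)}
  through step 1 (pickup(g)): drop {holding(g)}, keep {clear(e)}, require {clear(g), handempty, ontable(g)}
    → {clear(e), clear(g), handempty, ontable(g)}

== RESULT ==
["clear(e)", "clear(g)", "handempty", "ontable(g)"]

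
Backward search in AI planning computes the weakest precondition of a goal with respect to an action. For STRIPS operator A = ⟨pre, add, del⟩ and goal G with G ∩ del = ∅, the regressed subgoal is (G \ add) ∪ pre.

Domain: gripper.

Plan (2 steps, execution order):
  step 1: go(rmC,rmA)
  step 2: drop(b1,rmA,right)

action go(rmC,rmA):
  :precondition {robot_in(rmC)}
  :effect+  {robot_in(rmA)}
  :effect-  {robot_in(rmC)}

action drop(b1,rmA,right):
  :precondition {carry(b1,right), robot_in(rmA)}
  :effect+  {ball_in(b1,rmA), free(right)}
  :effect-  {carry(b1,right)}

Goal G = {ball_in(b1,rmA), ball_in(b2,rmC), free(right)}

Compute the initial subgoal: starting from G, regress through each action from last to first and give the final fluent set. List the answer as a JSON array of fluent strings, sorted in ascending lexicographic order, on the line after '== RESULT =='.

Regress step by step:
  through step 2 (drop(b1,rmA,right)): drop {ball_in(b1,rmA), free(right)}, keep {ball_in(b2,rmC)}, require {carry(b1,right), robot_in(rmA)}
    → {ball_in(b2,rmC), carry(b1,right), robot_in(rmA)}
  through step 1 (go(rmC,rmA)): drop {robot_in(rmA)}, keep {ball_in(b2,rmC), carry(b1,right)}, require {robot_in(rmC)}
    → {ball_in(b2,rmC), carry(b1,right), robot_in(rmC)}

== RESULT ==
["ball_in(b2,rmC)", "carry(b1,right)", "robot_in(rmC)"]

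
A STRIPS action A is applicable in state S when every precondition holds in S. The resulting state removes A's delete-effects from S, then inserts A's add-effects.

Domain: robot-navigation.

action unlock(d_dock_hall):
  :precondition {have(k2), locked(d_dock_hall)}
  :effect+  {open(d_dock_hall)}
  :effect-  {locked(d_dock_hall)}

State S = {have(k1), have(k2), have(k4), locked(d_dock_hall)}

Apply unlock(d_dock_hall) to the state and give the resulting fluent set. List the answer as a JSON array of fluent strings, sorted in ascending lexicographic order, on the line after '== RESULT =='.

Progress:
  pre ⊆ S: {have(k2), locked(d_dock_hall)} ⊆ S  — applicable
  S \ del = {have(k1), have(k2), have(k4)}
  ∪ add   = {have(k1), have(k2), have(k4), open(d_dock_hall)}

== RESULT ==
["have(k1)", "have(k2)", "have(k4)", "open(d_dock_hall)"]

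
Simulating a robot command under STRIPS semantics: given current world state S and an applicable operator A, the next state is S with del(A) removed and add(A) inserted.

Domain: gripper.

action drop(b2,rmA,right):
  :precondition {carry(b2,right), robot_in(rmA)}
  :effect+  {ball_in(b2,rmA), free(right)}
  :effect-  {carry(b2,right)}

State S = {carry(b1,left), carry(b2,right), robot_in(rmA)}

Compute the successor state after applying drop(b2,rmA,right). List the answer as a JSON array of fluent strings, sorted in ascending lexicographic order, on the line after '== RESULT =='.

Progress:
  pre ⊆ S: {carry(b2,right), robot_in(rmA)} ⊆ S  — applicable
  S \ del = {carry(b1,left), robot_in(rmA)}
  ∪ add   = {ball_in(b2,rmA), carry(b1,left), free(right), robot_in(rmA)}

== RESULT ==
["ball_in(b2,rmA)", "carry(b1,left)", "free(right)", "robot_in(rmA)"]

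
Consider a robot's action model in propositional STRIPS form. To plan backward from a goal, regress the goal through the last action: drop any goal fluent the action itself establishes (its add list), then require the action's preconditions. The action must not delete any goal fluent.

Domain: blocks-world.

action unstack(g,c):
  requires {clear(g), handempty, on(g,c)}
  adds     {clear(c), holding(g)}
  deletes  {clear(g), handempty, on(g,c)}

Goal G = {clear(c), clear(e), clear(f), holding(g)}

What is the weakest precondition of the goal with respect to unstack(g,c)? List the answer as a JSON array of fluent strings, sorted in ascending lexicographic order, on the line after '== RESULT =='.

Regress:
  G ∩ del = {}  (empty — regression defined)
  G \ add = {clear(c), clear(e), clear(f), holding(g)} \ {clear(c), holding(g)} = {clear(e), clear(f)}
  ∪ pre   = {clear(e), clear(f)} ∪ {clear(g), handempty, on(g,c)}
          = {clear(e), clear(f), clear(g), handempty, on(g,c)}

== RESULT ==
["clear(e)", "clear(f)", "clear(g)", "handempty", "on(g,c)"]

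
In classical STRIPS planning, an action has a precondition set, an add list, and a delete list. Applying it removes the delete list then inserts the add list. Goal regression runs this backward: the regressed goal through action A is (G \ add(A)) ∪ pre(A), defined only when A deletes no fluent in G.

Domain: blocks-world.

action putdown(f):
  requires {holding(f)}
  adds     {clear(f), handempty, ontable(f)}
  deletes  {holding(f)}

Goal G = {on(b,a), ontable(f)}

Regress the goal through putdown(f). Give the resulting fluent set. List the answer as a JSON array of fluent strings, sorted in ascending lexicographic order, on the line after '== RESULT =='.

Compute (G \ add) ∪ pre:
  G ∩ del = {}  (empty — regression defined)
  G \ add = {on(b,a), ontable(f)} \ {clear(f), handempty, ontable(f)} = {on(b,a)}
  ∪ pre   = {on(b,a)} ∪ {holding(f)}
          = {holding(f), on(b,a)}

== RESULT ==
["holding(f)", "on(b,a)"]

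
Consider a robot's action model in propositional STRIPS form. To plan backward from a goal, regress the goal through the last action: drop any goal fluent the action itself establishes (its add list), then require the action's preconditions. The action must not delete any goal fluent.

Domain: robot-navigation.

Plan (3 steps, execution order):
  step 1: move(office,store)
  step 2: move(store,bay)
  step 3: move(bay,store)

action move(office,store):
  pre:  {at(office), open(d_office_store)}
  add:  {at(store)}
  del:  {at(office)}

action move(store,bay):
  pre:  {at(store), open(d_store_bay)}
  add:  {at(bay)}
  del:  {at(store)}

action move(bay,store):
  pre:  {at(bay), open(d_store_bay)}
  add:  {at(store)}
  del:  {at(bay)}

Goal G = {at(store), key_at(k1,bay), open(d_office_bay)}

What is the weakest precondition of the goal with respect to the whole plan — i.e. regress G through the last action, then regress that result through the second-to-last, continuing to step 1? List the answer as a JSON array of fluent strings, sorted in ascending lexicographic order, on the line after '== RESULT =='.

Regress step by step:
  through step 3 (move(bay,store)): drop {at(store)}, keep {key_at(k1,bay), open(d_office_bay)}, require {at(bay), open(d_store_bay)}
    → {at(bay), key_at(k1,bay), open(d_office_bay), open(d_store_bay)}
  through step 2 (move(store,bay)): drop {at(bay)}, keep {key_at(k1,bay), open(d_office_bay), open(d_store_bay)}, require {at(store), open(d_store_bay)}
    → {at(store), key_at(k1,bay), open(d_office_bay), open(d_store_bay)}
  through step 1 (move(office,store)): drop {at(store)}, keep {key_at(k1,bay), open(d_office_bay), open(d_store_bay)}, require {at(office), open(d_office_store)}
    → {at(office), key_at(k1,bay), open(d_office_bay), open(d_office_store), open(d_store_bay)}

== RESULT ==
["at(office)", "key_at(k1,bay)", "open(d_office_bay)", "open(d_office_store)", "open(d_store_bay)"]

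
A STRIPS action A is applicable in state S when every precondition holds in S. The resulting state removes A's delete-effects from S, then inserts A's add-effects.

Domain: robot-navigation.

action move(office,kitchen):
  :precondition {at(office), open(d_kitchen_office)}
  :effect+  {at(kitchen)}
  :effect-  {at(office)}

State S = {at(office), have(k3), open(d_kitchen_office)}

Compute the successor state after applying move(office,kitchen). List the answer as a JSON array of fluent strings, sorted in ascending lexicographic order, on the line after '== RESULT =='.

Progress:
  pre ⊆ S: {at(office), open(d_kitchen_office)} ⊆ S  — applicable
  S \ del = {have(k3), open(d_kitchen_office)}
  ∪ add   = {at(kitchen), have(k3), open(d_kitchen_office)}

== RESULT ==
["at(kitchen)", "have(k3)", "open(d_kitchen_office)"]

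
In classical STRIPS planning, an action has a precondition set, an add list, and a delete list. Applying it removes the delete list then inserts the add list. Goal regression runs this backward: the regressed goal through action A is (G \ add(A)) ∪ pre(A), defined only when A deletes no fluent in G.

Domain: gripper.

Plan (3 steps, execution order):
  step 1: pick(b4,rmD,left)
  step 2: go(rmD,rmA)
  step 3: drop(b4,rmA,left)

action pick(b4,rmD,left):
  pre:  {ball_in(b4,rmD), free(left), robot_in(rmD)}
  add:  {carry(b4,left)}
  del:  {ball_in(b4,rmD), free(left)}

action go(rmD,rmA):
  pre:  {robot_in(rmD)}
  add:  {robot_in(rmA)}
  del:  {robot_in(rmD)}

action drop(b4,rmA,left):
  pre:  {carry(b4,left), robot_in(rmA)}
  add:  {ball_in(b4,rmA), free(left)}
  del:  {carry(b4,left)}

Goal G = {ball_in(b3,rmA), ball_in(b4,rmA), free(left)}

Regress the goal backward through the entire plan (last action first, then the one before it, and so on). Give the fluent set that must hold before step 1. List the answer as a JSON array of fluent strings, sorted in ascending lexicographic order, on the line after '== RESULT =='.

Regress step by step:
  through step 3 (drop(b4,rmA,left)): drop {ball_in(b4,rmA), free(left)}, keep {ball_in(b3,rmA)}, require {carry(b4,left), robot_in(rmA)}
    → {ball_in(b3,rmA), carry(b4,left), robot_in(rmA)}
  through step 2 (go(rmD,rmA)): drop {robot_in(rmA)}, keep {ball_in(b3,rmA), carry(b4,left)}, require {robot_in(rmD)}
    → {ball_in(b3,rmA), carry(b4,left), robot_in(rmD)}
  through step 1 (pick(b4,rmD,left)): drop {carry(b4,left)}, keep {ball_in(b3,rmA), robot_in(rmD)}, require {ball_in(b4,rmD), free(left), robot_in(rmD)}
    → {ball_in(b3,rmA), ball_in(b4,rmD), free(left), robot_in(rmD)}

== RESULT ==
["ball_in(b3,rmA)", "ball_in(b4,rmD)", "free(left)", "robot_in(rmD)"]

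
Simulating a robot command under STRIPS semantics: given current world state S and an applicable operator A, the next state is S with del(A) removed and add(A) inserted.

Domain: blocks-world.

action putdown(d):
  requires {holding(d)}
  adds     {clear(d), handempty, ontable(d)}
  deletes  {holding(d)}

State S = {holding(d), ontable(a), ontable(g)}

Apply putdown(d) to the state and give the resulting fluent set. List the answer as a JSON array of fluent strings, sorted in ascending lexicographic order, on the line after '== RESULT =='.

Progress:
  pre ⊆ S: {holding(d)} ⊆ S  — applicable
  S \ del = {ontable(a), ontable(g)}
  ∪ add   = {clear(d), handempty, ontable(a), ontable(d), ontable(g)}

== RESULT ==
["clear(d)", "handempty", "ontable(a)", "ontable(d)", "ontable(g)"]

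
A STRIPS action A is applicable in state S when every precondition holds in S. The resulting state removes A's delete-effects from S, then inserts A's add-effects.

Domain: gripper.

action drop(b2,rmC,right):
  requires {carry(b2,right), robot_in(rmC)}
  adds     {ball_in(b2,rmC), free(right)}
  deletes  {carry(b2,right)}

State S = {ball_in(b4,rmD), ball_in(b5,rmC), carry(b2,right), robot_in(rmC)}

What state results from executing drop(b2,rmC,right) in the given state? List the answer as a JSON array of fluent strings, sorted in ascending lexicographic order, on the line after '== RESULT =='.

Compute (S \ del) ∪ add:
  pre ⊆ S: {carry(b2,right), robot_in(rmC)} ⊆ S  — applicable
  S \ del = {ball_in(b4,rmD), ball_in(b5,rmC), robot_in(rmC)}
  ∪ add   = {ball_in(b2,rmC), ball_in(b4,rmD), ball_in(b5,rmC), free(right), robot_in(rmC)}

== RESULT ==
["ball_in(b2,rmC)", "ball_in(b4,rmD)", "ball_in(b5,rmC)", "free(right)", "robot_in(rmC)"]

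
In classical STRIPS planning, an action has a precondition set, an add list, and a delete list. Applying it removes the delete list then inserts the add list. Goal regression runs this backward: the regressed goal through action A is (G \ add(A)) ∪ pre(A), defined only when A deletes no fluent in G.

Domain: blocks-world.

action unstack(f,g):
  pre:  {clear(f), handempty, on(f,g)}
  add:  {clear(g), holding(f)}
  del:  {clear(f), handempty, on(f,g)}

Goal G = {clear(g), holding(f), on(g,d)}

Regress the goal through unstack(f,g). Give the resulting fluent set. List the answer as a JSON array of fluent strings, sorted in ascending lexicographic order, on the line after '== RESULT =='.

Compute (G \ add) ∪ pre:
  G ∩ del = {}  (empty — regression defined)
  G \ add = {clear(g), holding(f), on(g,d)} \ {clear(g), holding(f)} = {on(g,d)}
  ∪ pre   = {on(g,d)} ∪ {clear(f), handempty, on(f,g)}
          = {clear(f), handempty, on(f,g), on(g,d)}

== RESULT ==
["clear(f)", "handempty", "on(f,g)", "on(g,d)"]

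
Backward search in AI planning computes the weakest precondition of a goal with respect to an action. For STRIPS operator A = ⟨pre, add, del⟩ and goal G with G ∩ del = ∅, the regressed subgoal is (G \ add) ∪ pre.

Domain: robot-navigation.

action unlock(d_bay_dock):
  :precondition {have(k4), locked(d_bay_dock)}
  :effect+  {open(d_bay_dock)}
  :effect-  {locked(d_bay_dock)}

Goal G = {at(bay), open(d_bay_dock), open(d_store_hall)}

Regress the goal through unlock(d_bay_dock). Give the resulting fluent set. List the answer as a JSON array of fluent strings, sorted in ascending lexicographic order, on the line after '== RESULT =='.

Regress:
  G ∩ del = {}  (empty — regression defined)
  G \ add = {at(bay), open(d_bay_dock), open(d_store_hall)} \ {open(d_bay_dock)} = {at(bay), open(d_store_hall)}
  ∪ pre   = {at(bay), open(d_store_hall)} ∪ {have(k4), locked(d_bay_dock)}
          = {at(bay), have(k4), locked(d_bay_dock), open(d_store_hall)}

== RESULT ==
["at(bay)", "have(k4)", "locked(d_bay_dock)", "open(d_store_hall)"]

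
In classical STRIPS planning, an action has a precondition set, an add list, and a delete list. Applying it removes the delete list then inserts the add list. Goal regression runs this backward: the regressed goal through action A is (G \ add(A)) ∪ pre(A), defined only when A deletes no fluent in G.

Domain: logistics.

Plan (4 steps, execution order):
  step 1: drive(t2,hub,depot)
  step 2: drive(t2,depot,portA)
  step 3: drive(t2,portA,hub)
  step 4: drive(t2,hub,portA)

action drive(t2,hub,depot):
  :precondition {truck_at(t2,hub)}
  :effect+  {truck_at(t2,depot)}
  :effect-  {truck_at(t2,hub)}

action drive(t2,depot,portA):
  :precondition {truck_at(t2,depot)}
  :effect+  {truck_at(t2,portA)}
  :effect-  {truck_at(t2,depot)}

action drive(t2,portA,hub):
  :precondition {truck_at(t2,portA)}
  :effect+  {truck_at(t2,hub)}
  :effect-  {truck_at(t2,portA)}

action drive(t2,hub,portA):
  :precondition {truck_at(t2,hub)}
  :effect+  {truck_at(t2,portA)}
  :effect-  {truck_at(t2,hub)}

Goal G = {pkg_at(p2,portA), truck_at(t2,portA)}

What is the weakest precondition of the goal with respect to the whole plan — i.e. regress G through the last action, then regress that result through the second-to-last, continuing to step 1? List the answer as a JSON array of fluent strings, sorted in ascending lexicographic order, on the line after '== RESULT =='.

Work backward from the goal:
  through step 4 (drive(t2,hub,portA)): drop {truck_at(t2,portA)}, keep {pkg_at(p2,portA)}, require {truck_at(t2,hub)}
    → {pkg_at(p2,portA), truck_at(t2,hub)}
  through step 3 (drive(t2,portA,hub)): drop {truck_at(t2,hub)}, keep {pkg_at(p2,portA)}, require {truck_at(t2,portA)}
    → {pkg_at(p2,portA), truck_at(t2,portA)}
  through step 2 (drive(t2,depot,portA)): drop {truck_at(t2,portA)}, keep {pkg_at(p2,portA)}, require {truck_at(t2,depot)}
    → {pkg_at(p2,portA), truck_at(t2,depot)}
  through step 1 (drive(t2,hub,depot)): drop {truck_at(t2,depot)}, keep {pkg_at(p2,portA)}, require {truck_at(t2,hub)}
    → {pkg_at(p2,portA), truck_at(t2,hub)}

== RESULT ==
["pkg_at(p2,portA)", "truck_at(t2,hub)"]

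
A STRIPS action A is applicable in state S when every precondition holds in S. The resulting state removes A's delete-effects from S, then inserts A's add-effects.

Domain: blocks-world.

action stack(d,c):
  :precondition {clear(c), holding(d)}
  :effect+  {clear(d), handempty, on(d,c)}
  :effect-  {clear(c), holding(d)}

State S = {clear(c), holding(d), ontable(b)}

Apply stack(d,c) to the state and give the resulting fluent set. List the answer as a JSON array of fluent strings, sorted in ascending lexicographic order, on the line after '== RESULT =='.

Compute (S \ del) ∪ add:
  pre ⊆ S: {clear(c), holding(d)} ⊆ S  — applicable
  S \ del = {ontable(b)}
  ∪ add   = {clear(d), handempty, on(d,c), ontable(b)}

== RESULT ==
["clear(d)", "handempty", "on(d,c)", "ontable(b)"]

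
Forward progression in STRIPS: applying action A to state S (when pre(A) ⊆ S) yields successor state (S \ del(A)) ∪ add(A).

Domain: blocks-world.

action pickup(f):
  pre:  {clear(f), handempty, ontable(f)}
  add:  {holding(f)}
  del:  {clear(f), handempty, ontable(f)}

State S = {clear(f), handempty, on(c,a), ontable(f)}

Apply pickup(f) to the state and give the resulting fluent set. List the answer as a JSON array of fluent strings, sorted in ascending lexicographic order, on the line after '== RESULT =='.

Progress:
  pre ⊆ S: {clear(f), handempty, ontable(f)} ⊆ S  — applicable
  S \ del = {on(c,a)}
  ∪ add   = {holding(f), on(c,a)}

== RESULT ==
["holding(f)", "on(c,a)"]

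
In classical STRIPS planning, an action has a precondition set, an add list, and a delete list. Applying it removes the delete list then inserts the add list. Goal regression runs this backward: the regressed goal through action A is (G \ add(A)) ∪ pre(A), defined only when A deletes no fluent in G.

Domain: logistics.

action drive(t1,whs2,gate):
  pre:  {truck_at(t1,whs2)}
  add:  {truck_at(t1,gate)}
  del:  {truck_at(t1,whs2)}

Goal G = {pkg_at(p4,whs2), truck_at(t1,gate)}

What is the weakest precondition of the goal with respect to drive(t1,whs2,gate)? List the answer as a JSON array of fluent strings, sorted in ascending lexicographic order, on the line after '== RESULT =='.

Compute (G \ add) ∪ pre:
  G ∩ del = {}  (empty — regression defined)
  G \ add = {pkg_at(p4,whs2), truck_at(t1,gate)} \ {truck_at(t1,gate)} = {pkg_at(p4,whs2)}
  ∪ pre   = {pkg_at(p4,whs2)} ∪ {truck_at(t1,whs2)}
          = {pkg_at(p4,whs2), truck_at(t1,whs2)}

== RESULT ==
["pkg_at(p4,whs2)", "truck_at(t1,whs2)"]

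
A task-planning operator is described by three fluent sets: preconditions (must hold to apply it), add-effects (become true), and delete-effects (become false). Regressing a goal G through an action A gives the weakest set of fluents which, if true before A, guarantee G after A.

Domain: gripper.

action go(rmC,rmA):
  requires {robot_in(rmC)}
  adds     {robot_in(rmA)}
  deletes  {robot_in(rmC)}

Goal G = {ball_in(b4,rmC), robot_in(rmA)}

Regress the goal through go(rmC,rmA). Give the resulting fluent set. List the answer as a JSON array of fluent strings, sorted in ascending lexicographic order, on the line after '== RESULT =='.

Regress:
  G ∩ del = {}  (empty — regression defined)
  G \ add = {ball_in(b4,rmC), robot_in(rmA)} \ {robot_in(rmA)} = {ball_in(b4,rmC)}
  ∪ pre   = {ball_in(b4,rmC)} ∪ {robot_in(rmC)}
          = {ball_in(b4,rmC), robot_in(rmC)}

== RESULT ==
["ball_in(b4,rmC)", "robot_in(rmC)"]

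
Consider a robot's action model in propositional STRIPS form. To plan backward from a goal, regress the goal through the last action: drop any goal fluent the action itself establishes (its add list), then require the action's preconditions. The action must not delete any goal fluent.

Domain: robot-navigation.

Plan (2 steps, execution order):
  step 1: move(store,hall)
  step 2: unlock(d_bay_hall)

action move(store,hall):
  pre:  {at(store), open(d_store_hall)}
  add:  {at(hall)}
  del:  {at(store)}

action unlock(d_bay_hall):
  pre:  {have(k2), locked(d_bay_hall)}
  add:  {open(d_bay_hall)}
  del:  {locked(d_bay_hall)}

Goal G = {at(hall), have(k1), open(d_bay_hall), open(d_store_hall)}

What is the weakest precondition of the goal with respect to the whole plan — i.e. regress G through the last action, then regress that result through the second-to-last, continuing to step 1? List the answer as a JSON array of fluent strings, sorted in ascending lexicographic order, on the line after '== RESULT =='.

Regress step by step:
  through step 2 (unlock(d_bay_hall)): drop {open(d_bay_hall)}, keep {at(hall), have(k1), open(d_store_hall)}, require {have(k2), locked(d_bay_hall)}
    → {at(hall), have(k1), have(k2), locked(d_bay_hall), open(d_store_hall)}
  through step 1 (move(store,hall)): drop {at(hall)}, keep {have(k1), have(k2), locked(d_bay_hall), open(d_store_hall)}, require {at(store), open(d_store_hall)}
    → {at(store), have(k1), have(k2), locked(d_bay_hall), open(d_store_hall)}

== RESULT ==
["at(store)", "have(k1)", "have(k2)", "locked(d_bay_hall)", "open(d_store_hall)"]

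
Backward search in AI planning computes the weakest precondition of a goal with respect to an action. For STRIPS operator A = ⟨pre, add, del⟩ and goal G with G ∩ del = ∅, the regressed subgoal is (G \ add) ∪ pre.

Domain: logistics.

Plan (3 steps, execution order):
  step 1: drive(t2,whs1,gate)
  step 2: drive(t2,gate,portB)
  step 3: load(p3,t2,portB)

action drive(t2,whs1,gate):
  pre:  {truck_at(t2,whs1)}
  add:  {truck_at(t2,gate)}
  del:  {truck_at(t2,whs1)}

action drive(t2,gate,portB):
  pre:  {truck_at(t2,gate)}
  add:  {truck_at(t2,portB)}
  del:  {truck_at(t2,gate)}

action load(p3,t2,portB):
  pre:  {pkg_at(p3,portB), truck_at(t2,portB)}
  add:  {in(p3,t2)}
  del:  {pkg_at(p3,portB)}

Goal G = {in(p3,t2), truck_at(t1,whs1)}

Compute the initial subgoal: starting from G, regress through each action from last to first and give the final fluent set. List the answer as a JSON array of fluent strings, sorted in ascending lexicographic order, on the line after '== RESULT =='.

Work backward from the goal:
  through step 3 (load(p3,t2,portB)): drop {in(p3,t2)}, keep {truck_at(t1,whs1)}, require {pkg_at(p3,portB), truck_at(t2,portB)}
    → {pkg_at(p3,portB), truck_at(t1,whs1), truck_at(t2,portB)}
  through step 2 (drive(t2,gate,portB)): drop {truck_at(t2,portB)}, keep {pkg_at(p3,portB), truck_at(t1,whs1)}, require {truck_at(t2,gate)}
    → {pkg_at(p3,portB), truck_at(t1,whs1), truck_at(t2,gate)}
  through step 1 (drive(t2,whs1,gate)): drop {truck_at(t2,gate)}, keep {pkg_at(p3,portB), truck_at(t1,whs1)}, require {truck_at(t2,whs1)}
    → {pkg_at(p3,portB), truck_at(t1,whs1), truck_at(t2,whs1)}

== RESULT ==
["pkg_at(p3,portB)", "truck_at(t1,whs1)", "truck_at(t2,whs1)"]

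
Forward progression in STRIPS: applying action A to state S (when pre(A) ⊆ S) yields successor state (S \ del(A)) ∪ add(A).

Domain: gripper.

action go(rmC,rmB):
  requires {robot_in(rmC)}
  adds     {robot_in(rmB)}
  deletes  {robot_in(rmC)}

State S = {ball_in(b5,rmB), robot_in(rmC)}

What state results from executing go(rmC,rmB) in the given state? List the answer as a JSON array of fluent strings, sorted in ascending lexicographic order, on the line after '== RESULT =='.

Compute (S \ del) ∪ add:
  pre ⊆ S: {robot_in(rmC)} ⊆ S  — applicable
  S \ del = {ball_in(b5,rmB)}
  ∪ add   = {ball_in(b5,rmB), robot_in(rmB)}

== RESULT ==
["ball_in(b5,rmB)", "robot_in(rmB)"]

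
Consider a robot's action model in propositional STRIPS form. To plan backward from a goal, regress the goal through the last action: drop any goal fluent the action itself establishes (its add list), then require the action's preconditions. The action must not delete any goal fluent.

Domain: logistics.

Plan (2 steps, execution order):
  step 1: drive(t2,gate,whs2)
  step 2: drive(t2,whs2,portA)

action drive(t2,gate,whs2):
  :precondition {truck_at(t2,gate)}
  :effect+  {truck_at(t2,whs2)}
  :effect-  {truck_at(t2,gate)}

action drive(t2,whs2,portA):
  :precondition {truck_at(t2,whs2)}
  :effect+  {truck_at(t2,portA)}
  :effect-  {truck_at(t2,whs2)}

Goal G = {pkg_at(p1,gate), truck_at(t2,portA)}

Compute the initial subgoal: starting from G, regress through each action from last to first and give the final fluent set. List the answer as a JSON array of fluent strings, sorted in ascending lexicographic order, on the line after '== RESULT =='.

Regress step by step:
  through step 2 (drive(t2,whs2,portA)): drop {truck_at(t2,portA)}, keep {pkg_at(p1,gate)}, require {truck_at(t2,whs2)}
    → {pkg_at(p1,gate), truck_at(t2,whs2)}
  through step 1 (drive(t2,gate,whs2)): drop {truck_at(t2,whs2)}, keep {pkg_at(p1,gate)}, require {truck_at(t2,gate)}
    → {pkg_at(p1,gate), truck_at(t2,gate)}

== RESULT ==
["pkg_at(p1,gate)", "truck_at(t2,gate)"]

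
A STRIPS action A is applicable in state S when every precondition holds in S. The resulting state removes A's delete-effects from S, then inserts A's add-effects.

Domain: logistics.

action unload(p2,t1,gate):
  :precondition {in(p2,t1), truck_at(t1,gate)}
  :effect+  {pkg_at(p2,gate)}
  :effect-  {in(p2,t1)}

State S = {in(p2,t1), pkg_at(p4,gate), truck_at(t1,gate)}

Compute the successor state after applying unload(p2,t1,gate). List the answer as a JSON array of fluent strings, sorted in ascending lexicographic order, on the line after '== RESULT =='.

Compute (S \ del) ∪ add:
  pre ⊆ S: {in(p2,t1), truck_at(t1,gate)} ⊆ S  — applicable
  S \ del = {pkg_at(p4,gate), truck_at(t1,gate)}
  ∪ add   = {pkg_at(p2,gate), pkg_at(p4,gate), truck_at(t1,gate)}

== RESULT ==
["pkg_at(p2,gate)", "pkg_at(p4,gate)", "truck_at(t1,gate)"]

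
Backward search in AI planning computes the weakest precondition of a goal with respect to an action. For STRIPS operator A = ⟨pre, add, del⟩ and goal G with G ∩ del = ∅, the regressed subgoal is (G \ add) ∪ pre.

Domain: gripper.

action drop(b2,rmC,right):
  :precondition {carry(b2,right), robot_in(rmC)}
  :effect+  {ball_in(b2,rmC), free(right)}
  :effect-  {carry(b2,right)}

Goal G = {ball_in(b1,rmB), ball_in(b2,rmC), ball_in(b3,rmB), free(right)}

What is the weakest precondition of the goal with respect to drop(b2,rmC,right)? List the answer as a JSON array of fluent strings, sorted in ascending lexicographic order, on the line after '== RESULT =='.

Regress:
  G ∩ del = {}  (empty — regression defined)
  G \ add = {ball_in(b1,rmB), ball_in(b2,rmC), ball_in(b3,rmB), free(right)} \ {ball_in(b2,rmC), free(right)} = {ball_in(b1,rmB), ball_in(b3,rmB)}
  ∪ pre   = {ball_in(b1,rmB), ball_in(b3,rmB)} ∪ {carry(b2,right), robot_in(rmC)}
          = {ball_in(b1,rmB), ball_in(b3,rmB), carry(b2,right), robot_in(rmC)}

== RESULT ==
["ball_in(b1,rmB)", "ball_in(b3,rmB)", "carry(b2,right)", "robot_in(rmC)"]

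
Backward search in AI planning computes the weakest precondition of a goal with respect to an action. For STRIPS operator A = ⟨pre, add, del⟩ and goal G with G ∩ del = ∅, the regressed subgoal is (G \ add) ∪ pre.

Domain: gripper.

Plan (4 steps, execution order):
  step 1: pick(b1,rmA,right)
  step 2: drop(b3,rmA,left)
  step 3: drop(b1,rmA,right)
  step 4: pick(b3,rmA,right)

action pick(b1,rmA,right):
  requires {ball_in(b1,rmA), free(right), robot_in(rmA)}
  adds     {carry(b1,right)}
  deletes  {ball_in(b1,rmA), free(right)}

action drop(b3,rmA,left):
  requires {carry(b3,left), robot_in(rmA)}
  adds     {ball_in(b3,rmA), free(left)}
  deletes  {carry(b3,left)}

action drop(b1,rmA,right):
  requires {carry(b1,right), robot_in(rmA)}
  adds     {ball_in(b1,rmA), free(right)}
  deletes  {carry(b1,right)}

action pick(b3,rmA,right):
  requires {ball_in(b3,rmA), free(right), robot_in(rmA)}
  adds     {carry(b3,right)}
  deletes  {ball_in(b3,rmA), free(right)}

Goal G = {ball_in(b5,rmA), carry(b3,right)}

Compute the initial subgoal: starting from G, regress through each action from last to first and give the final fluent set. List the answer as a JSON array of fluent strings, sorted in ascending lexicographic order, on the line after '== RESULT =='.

Regress step by step:
  through step 4 (pick(b3,rmA,right)): drop {carry(b3,right)}, keep {ball_in(b5,rmA)}, require {ball_in(b3,rmA), free(right), robot_in(rmA)}
    → {ball_in(b3,rmA), ball_in(b5,rmA), free(right), robot_in(rmA)}
  through step 3 (drop(b1,rmA,right)): drop {free(right)}, keep {ball_in(b3,rmA), ball_in(b5,rmA), robot_in(rmA)}, require {carry(b1,right), robot_in(rmA)}
    → {ball_in(b3,rmA), ball_in(b5,rmA), carry(b1,right), robot_in(rmA)}
  through step 2 (drop(b3,rmA,left)): drop {ball_in(b3,rmA)}, keep {ball_in(b5,rmA), carry(b1,right), robot_in(rmA)}, require {carry(b3,left), robot_in(rmA)}
    → {ball_in(b5,rmA), carry(b1,right), carry(b3,left), robot_in(rmA)}
  through step 1 (pick(b1,rmA,right)): drop {carry(b1,right)}, keep {ball_in(b5,rmA), carry(b3,left), robot_in(rmA)}, require {ball_in(b1,rmA), free(right), robot_in(rmA)}
    → {ball_in(b1,rmA), ball_in(b5,rmA), carry(b3,left), free(right), robot_in(rmA)}

== RESULT ==
["ball_in(b1,rmA)", "ball_in(b5,rmA)", "carry(b3,left)", "free(right)", "robot_in(rmA)"]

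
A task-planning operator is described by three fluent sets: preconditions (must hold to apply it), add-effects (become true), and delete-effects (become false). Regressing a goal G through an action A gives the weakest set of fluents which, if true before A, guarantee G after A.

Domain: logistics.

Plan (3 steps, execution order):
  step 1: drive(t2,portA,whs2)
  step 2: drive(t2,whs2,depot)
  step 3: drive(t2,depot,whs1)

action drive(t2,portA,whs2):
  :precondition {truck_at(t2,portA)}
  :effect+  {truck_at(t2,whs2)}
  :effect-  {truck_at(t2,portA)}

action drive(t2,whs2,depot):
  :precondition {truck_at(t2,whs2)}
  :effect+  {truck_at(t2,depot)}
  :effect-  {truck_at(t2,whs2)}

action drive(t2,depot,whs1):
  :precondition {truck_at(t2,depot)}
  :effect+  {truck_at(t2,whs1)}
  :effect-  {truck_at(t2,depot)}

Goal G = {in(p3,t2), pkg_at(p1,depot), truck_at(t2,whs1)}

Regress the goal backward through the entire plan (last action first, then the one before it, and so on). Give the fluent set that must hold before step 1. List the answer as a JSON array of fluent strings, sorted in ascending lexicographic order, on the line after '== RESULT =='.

Regress step by step:
  through step 3 (drive(t2,depot,whs1)): drop {truck_at(t2,whs1)}, keep {in(p3,t2), pkg_at(p1,depot)}, require {truck_at(t2,depot)}
    → {in(p3,t2), pkg_at(p1,depot), truck_at(t2,depot)}
  through step 2 (drive(t2,whs2,depot)): drop {truck_at(t2,depot)}, keep {in(p3,t2), pkg_at(p1,depot)}, require {truck_at(t2,whs2)}
    → {in(p3,t2), pkg_at(p1,depot), truck_at(t2,whs2)}
  through step 1 (drive(t2,portA,whs2)): drop {truck_at(t2,whs2)}, keep {in(p3,t2), pkg_at(p1,depot)}, require {truck_at(t2,portA)}
    → {in(p3,t2), pkg_at(p1,depot), truck_at(t2,portA)}

== RESULT ==
["in(p3,t2)", "pkg_at(p1,depot)", "truck_at(t2,portA)"]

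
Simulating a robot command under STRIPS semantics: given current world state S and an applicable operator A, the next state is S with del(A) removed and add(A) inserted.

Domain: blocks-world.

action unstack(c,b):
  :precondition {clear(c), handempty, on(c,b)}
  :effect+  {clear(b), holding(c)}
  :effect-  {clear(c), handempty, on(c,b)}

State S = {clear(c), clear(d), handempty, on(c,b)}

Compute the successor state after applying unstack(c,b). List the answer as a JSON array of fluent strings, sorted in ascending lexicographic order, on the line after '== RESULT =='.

Progress:
  pre ⊆ S: {clear(c), handempty, on(c,b)} ⊆ S  — applicable
  S \ del = {clear(d)}
  ∪ add   = {clear(b), clear(d), holding(c)}

== RESULT ==
["clear(b)", "clear(d)", "holding(c)"]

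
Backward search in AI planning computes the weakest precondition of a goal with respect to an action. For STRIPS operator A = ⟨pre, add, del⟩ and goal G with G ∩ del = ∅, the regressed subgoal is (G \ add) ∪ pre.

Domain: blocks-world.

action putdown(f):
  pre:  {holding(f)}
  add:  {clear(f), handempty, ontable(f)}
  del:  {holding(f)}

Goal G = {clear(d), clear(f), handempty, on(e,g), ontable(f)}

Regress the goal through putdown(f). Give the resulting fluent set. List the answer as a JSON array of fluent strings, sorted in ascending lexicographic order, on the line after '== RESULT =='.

Regress:
  G ∩ del = {}  (empty — regression defined)
  G \ add = {clear(d), clear(f), handempty, on(e,g), ontable(f)} \ {clear(f), handempty, ontable(f)} = {clear(d), on(e,g)}
  ∪ pre   = {clear(d), on(e,g)} ∪ {holding(f)}
          = {clear(d), holding(f), on(e,g)}

== RESULT ==
["clear(d)", "holding(f)", "on(e,g)"]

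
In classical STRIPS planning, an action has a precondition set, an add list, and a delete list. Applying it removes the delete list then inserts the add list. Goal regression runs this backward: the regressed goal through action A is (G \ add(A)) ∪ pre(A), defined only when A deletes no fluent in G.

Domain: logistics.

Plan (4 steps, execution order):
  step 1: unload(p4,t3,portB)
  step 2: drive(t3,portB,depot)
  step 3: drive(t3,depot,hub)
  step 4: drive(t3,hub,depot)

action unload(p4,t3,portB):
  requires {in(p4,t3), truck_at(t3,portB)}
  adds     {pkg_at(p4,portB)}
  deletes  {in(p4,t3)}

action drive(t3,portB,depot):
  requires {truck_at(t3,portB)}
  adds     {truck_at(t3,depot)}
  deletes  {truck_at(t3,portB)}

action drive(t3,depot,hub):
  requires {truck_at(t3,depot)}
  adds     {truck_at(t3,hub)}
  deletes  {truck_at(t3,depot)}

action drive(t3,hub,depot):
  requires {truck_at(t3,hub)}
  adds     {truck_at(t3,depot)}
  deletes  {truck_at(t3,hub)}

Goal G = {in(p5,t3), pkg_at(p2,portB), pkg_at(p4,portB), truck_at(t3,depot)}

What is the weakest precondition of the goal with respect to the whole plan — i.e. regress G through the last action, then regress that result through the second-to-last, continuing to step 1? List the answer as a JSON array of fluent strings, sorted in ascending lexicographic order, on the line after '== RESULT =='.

Work backward from the goal:
  through step 4 (drive(t3,hub,depot)): drop {truck_at(t3,depot)}, keep {in(p5,t3), pkg_at(p2,portB), pkg_at(p4,portB)}, require {truck_at(t3,hub)}
    → {in(p5,t3), pkg_at(p2,portB), pkg_at(p4,portB), truck_at(t3,hub)}
  through step 3 (drive(t3,depot,hub)): drop {truck_at(t3,hub)}, keep {in(p5,t3), pkg_at(p2,portB), pkg_at(p4,portB)}, require {truck_at(t3,depot)}
    → {in(p5,t3), pkg_at(p2,portB), pkg_at(p4,portB), truck_at(t3,depot)}
  through step 2 (drive(t3,portB,depot)): drop {truck_at(t3,depot)}, keep {in(p5,t3), pkg_at(p2,portB), pkg_at(p4,portB)}, require {truck_at(t3,portB)}
    → {in(p5,t3), pkg_at(p2,portB), pkg_at(p4,portB), truck_at(t3,portB)}
  through step 1 (unload(p4,t3,portB)): drop {pkg_at(p4,portB)}, keep {in(p5,t3), pkg_at(p2,portB), truck_at(t3,portB)}, require {in(p4,t3), truck_at(t3,portB)}
    → {in(p4,t3), in(p5,t3), pkg_at(p2,portB), truck_at(t3,portB)}

== RESULT ==
["in(p4,t3)", "in(p5,t3)", "pkg_at(p2,portB)", "truck_at(t3,portB)"]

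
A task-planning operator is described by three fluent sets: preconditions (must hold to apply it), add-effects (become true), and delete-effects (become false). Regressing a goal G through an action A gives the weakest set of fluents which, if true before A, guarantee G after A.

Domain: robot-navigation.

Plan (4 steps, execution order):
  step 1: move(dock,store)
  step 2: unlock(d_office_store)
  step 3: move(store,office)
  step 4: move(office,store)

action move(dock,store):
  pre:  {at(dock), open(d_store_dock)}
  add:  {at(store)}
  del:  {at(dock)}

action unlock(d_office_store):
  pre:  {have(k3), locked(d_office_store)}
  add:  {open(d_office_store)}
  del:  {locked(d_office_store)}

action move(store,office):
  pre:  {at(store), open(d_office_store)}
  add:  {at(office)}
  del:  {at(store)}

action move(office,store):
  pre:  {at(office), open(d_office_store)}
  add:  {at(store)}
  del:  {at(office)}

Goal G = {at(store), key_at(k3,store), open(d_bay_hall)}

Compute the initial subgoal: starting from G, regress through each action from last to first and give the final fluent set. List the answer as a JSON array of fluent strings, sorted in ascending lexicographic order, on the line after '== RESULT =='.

Work backward from the goal:
  through step 4 (move(office,store)): drop {at(store)}, keep {key_at(k3,store), open(d_bay_hall)}, require {at(office), open(d_office_store)}
    → {at(office), key_at(k3,store), open(d_bay_hall), open(d_office_store)}
  through step 3 (move(store,office)): drop {at(office)}, keep {key_at(k3,store), open(d_bay_hall), open(d_office_store)}, require {at(store), open(d_office_store)}
    → {at(store), key_at(k3,store), open(d_bay_hall), open(d_office_store)}
  through step 2 (unlock(d_office_store)): drop {open(d_office_store)}, keep {at(store), key_at(k3,store), open(d_bay_hall)}, require {have(k3), locked(d_office_store)}
    → {at(store), have(k3), key_at(k3,store), locked(d_office_store), open(d_bay_hall)}
  through step 1 (move(dock,store)): drop {at(store)}, keep {have(k3), key_at(k3,store), locked(d_office_store), open(d_bay_hall)}, require {at(dock), open(d_store_dock)}
    → {at(dock), have(k3), key_at(k3,store), locked(d_office_store), open(d_bay_hall), open(d_store_dock)}

== RESULT ==
["at(dock)", "have(k3)", "key_at(k3,store)", "locked(d_office_store)", "open(d_bay_hall)", "open(d_store_dock)"]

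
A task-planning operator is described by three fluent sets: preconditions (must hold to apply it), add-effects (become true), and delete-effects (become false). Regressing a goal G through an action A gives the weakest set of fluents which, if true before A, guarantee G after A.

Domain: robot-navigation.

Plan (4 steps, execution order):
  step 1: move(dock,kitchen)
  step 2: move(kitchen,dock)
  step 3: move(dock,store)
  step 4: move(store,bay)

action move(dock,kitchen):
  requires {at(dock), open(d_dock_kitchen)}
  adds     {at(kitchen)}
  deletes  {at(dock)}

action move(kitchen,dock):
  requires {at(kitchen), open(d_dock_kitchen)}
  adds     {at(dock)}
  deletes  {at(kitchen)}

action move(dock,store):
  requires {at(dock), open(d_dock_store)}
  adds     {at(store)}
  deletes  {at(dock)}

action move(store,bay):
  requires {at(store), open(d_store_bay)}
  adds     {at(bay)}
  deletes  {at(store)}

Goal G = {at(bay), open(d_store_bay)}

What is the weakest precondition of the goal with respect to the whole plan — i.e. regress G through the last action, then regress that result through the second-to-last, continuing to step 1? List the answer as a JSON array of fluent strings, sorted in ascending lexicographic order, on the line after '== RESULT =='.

Regress step by step:
  through step 4 (move(store,bay)): drop {at(bay)}, keep {open(d_store_bay)}, require {at(store), open(d_store_bay)}
    → {at(store), open(d_store_bay)}
  through step 3 (move(dock,store)): drop {at(store)}, keep {open(d_store_bay)}, require {at(dock), open(d_dock_store)}
    → {at(dock), open(d_dock_store), open(d_store_bay)}
  through step 2 (move(kitchen,dock)): drop {at(dock)}, keep {open(d_dock_store), open(d_store_bay)}, require {at(kitchen), open(d_dock_kitchen)}
    → {at(kitchen), open(d_dock_kitchen), open(d_dock_store), open(d_store_bay)}
  through step 1 (move(dock,kitchen)): drop {at(kitchen)}, keep {open(d_dock_kitchen), open(d_dock_store), open(d_store_bay)}, require {at(dock), open(d_dock_kitchen)}
    → {at(dock), open(d_dock_kitchen), open(d_dock_store), open(d_store_bay)}

== RESULT ==
["at(dock)", "open(d_dock_kitchen)", "open(d_dock_store)", "open(d_store_bay)"]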